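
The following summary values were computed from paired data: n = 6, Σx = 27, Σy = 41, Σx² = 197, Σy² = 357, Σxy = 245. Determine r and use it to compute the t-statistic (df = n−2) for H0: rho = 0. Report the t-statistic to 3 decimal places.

2.615

Numerator: nΣxy − (Σx)(Σy) = 6·245 − (27)(41) = 363
Denominator: √[(nΣx²−(Σx)²)(nΣy²−(Σy)²)]
  nΣx²−(Σx)² = 6·197 − 729 = 453;  nΣy²−(Σy)² = 6·357 − 1681 = 461
  √(453·461) = √208833 = 456.9825
r = 363 / 456.9825 = 0.7943
t = r·√(n−2)/√(1−r²) = 0.7943·√4 / √(1−0.630912) = 1.588600 / 0.607526 = 2.615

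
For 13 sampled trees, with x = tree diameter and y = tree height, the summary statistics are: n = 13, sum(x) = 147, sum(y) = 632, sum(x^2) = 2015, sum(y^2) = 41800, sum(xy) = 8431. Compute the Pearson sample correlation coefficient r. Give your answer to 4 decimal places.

S_xy = nΣxy − ΣxΣy = 13·8431 − 147·632 = 109603 − 92904 = 16699
S_xx = nΣx² − (Σx)² = 13·2015 − 147² = 26195 − 21609 = 4586
S_yy = nΣy² − (Σy)² = 13·41800 − 632² = 543400 − 399424 = 143976
r = S_xy / √(S_xx·S_yy) = 16699 / √(4586·143976) = 16699 / √660273936 = 16699 / 25695.7961 = 0.6499

0.6499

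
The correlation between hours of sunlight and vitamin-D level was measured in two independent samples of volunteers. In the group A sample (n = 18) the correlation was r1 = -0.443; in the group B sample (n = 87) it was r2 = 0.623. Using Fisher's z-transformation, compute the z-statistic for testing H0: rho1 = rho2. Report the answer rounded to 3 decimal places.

Fisher z-transforms: z1 = atanh(-0.443) = -0.475957, z2 = atanh(0.623) = 0.729893; difference d = -1.205850
Var(d) = 1/15 + 1/84 = 0.0666667 + 0.0119048 = 0.0785715
z = d/√Var(d) = -1.205850 / √0.0785715 = -1.205850 / 0.280306 = -4.302

-4.302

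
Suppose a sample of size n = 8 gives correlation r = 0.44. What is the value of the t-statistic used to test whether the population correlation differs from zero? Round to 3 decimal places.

t = r·√(n−2) / √(1−r²) with r = 0.44, n = 8
  = 0.44·√6 / √(1 − 0.1936)
  = 0.44·2.449490 / 0.897998
  = 1.077776 / 0.897998 = 1.200

1.200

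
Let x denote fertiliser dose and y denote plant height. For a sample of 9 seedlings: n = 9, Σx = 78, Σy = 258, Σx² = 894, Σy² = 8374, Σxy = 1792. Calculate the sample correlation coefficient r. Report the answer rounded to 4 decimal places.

-0.9616

Numerator: nΣxy − (Σx)(Σy) = 9·1792 − (78)(258) = -3996
Denominator: √[(nΣx²−(Σx)²)(nΣy²−(Σy)²)]
  nΣx²−(Σx)² = 9·894 − 6084 = 1962;  nΣy²−(Σy)² = 9·8374 − 66564 = 8802
  √(1962·8802) = √17269524 = 4155.6617
r = -3996 / 4155.6617 = -0.9616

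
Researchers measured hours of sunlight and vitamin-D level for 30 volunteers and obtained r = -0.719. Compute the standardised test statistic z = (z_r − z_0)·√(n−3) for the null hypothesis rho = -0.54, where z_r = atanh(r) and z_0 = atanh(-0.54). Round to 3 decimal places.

-1.566

z_r = atanh(-0.719) = -0.905572,  z_0 = atanh(-0.54) = -0.604156
SE = 1/√(n−3) = 1/√27 = 0.192450
z = (z_r − z_0)/SE = (-0.905572 − (-0.604156)) / 0.192450 = -0.301416 / 0.192450 = -1.566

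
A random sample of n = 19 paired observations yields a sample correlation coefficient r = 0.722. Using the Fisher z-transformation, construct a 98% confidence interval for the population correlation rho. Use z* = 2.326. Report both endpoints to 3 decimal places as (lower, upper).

z_r = atanh(0.722) = 0.911810;  SE = 1/√(n−3) = 1/√16 = 0.250000
z-limits: 0.911810 ± 2.326·0.250000 = 0.911810 ± 0.581500 = [0.330310, 1.493310]
ρ-limits: (tanh 0.330310, tanh 1.493310) = (0.319, 0.904)

(0.319, 0.904)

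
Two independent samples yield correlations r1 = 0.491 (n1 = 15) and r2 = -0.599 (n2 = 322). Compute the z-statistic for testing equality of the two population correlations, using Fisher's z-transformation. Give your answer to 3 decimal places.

z1 = atanh(0.491) = 0.537377,  z2 = atanh(-0.599) = -0.691586
SE = √(1/(n1−3) + 1/(n2−3)) = √(1/12 + 1/319) = √(0.0833333 + 0.0031348) = √0.0864681 = 0.294055
z = (z1 − z2)/SE = (0.537377 − (-0.691586)) / 0.294055 = 1.228963 / 0.294055 = 4.179

4.179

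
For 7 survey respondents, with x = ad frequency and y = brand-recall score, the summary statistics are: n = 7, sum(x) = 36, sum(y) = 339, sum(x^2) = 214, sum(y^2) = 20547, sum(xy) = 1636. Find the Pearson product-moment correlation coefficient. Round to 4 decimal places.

-0.3112

S_xy = nΣxy − ΣxΣy = 7·1636 − 36·339 = 11452 − 12204 = -752
S_xx = nΣx² − (Σx)² = 7·214 − 36² = 1498 − 1296 = 202
S_yy = nΣy² − (Σy)² = 7·20547 − 339² = 143829 − 114921 = 28908
r = S_xy / √(S_xx·S_yy) = -752 / √(202·28908) = -752 / √5839416 = -752 / 2416.4884 = -0.3112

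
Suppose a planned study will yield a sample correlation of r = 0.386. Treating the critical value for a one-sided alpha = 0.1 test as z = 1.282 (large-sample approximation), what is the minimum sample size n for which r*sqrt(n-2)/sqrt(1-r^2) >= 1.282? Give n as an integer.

r√(n−2)/√(1−r²) ≥ 1.282  ⇔  n−2 ≥ (1.282)²·(1−r²)/r²
(1−r²)/r² = (1−0.148996)/0.148996 = 5.7116
n ≥ 2 + 1.643524·5.7116 = 2 + 9.3872 = 11.3872
⌈11.3872⌉ = 12

12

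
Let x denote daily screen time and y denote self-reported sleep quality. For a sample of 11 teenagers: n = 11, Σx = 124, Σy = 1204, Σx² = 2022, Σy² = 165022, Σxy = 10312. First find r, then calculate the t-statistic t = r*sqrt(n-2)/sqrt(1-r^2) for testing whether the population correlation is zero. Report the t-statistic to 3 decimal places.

Numerator: nΣxy − (Σx)(Σy) = 11·10312 − (124)(1204) = -35864
Denominator: √[(nΣx²−(Σx)²)(nΣy²−(Σy)²)]
  nΣx²−(Σx)² = 11·2022 − 15376 = 6866;  nΣy²−(Σy)² = 11·165022 − 1449616 = 365626
  √(6866·365626) = √2510388116 = 50103.7735
r = -35864 / 50103.7735 = -0.7158
t = r·√(n−2)/√(1−r²) = -0.7158·√9 / √(1−0.512370) = -2.147400 / 0.698305 = -3.075

-3.075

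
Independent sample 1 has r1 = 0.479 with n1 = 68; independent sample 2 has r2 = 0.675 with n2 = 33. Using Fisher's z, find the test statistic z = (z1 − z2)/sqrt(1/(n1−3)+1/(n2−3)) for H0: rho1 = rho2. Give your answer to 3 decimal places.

z1 = atanh(0.479) = 0.521686,  z2 = atanh(0.675) = 0.819872
SE = √(1/(n1−3) + 1/(n2−3)) = √(1/65 + 1/30) = √(0.0153846 + 0.0333333) = √0.0487179 = 0.220721
z = (z1 − z2)/SE = (0.521686 − 0.819872) / 0.220721 = -0.298186 / 0.220721 = -1.351

-1.351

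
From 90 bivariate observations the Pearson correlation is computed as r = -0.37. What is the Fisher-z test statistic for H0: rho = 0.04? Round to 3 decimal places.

-3.996

Fisher z: atanh(-0.37) = -0.388423, atanh(0.04) = 0.040021
z = (z_r − z_0)·√(n−3) = (-0.388423 − 0.040021)·√87 = -0.428444 · 9.327379 = -3.996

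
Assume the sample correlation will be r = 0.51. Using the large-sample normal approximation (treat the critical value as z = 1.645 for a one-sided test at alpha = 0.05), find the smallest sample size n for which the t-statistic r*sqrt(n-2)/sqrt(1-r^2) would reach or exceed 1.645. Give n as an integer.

10

Need r·√(n−2)/√(1−r²) ≥ 1.645
√(n−2) ≥ 1.645·√(1−0.2601) / 0.51 = 1.645·0.860174 / 0.51 = 2.7745
n−2 ≥ 7.6979  ⇒  n ≥ 9.6979
Smallest integer n = 10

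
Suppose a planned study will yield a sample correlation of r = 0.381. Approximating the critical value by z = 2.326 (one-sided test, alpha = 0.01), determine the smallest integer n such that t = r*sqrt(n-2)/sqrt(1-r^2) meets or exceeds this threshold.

Need r·√(n−2)/√(1−r²) ≥ 2.326
√(n−2) ≥ 2.326·√(1−0.145161) / 0.381 = 2.326·0.924575 / 0.381 = 5.6445
n−2 ≥ 31.8604  ⇒  n ≥ 33.8604
Smallest integer n = 34

34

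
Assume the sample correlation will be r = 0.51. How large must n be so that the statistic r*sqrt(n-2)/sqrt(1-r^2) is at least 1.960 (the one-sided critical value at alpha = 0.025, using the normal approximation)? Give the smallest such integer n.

13

Need r·√(n−2)/√(1−r²) ≥ 1.960
√(n−2) ≥ 1.960·√(1−0.2601) / 0.51 = 1.960·0.860174 / 0.51 = 3.3058
n−2 ≥ 10.9283  ⇒  n ≥ 12.9283
Smallest integer n = 13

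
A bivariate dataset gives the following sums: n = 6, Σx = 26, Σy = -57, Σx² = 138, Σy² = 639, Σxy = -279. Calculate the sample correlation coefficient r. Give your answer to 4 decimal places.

-0.6439

S_xy = nΣxy − ΣxΣy = 6·(-279) − 26·(-57) = -1674 − (-1482) = -192
S_xx = nΣx² − (Σx)² = 6·138 − 26² = 828 − 676 = 152
S_yy = nΣy² − (Σy)² = 6·639 − (-57)² = 3834 − 3249 = 585
r = S_xy / √(S_xx·S_yy) = -192 / √(152·585) = -192 / √88920 = -192 / 298.1946 = -0.6439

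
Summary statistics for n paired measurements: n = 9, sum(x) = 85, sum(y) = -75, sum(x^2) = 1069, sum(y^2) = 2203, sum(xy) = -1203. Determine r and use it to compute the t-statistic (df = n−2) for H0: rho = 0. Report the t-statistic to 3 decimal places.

Numerator: nΣxy − (Σx)(Σy) = 9·(-1203) − (85)(-75) = -4452
Denominator: √[(nΣx²−(Σx)²)(nΣy²−(Σy)²)]
  nΣx²−(Σx)² = 9·1069 − 7225 = 2396;  nΣy²−(Σy)² = 9·2203 − 5625 = 14202
  √(2396·14202) = √34027992 = 5833.3517
r = -4452 / 5833.3517 = -0.7632
t = r·√(n−2)/√(1−r²) = -0.7632·√7 / √(1−0.582474) = -2.019237 / 0.646163 = -3.125

-3.125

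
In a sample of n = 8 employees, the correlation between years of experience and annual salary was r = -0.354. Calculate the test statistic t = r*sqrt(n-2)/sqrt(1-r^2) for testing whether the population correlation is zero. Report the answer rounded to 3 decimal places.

1 − r² = 1 − 0.125316 = 0.874684;  √(1−r²) = 0.935245
√(n−2) = √6 = 2.449490
t = r·√(n−2)/√(1−r²) = -0.354 · 2.449490 / 0.935245 = -0.927

-0.927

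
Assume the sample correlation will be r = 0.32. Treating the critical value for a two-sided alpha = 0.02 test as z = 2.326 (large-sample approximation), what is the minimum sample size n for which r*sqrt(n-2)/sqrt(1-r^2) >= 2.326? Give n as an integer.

r√(n−2)/√(1−r²) ≥ 2.326  ⇔  n−2 ≥ (2.326)²·(1−r²)/r²
(1−r²)/r² = (1−0.1024)/0.1024 = 8.7656
n ≥ 2 + 5.410276·8.7656 = 2 + 47.4243 = 49.4243
⌈49.4243⌉ = 50

50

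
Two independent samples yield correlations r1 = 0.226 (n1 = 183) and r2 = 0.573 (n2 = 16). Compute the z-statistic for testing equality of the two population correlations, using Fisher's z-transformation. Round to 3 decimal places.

z1 = atanh(0.226) = 0.229970,  z2 = atanh(0.573) = 0.651978
SE = √(1/(n1−3) + 1/(n2−3)) = √(1/180 + 1/13) = √(0.0055556 + 0.0769231) = √0.0824787 = 0.287191
z = (z1 − z2)/SE = (0.229970 − 0.651978) / 0.287191 = -0.422008 / 0.287191 = -1.469

-1.469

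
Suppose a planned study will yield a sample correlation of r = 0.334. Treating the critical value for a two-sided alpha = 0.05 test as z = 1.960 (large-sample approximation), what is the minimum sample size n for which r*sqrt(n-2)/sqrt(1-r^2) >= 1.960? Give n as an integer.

Need r·√(n−2)/√(1−r²) ≥ 1.960
√(n−2) ≥ 1.960·√(1−0.111556) / 0.334 = 1.960·0.942573 / 0.334 = 5.5313
n−2 ≥ 30.5953  ⇒  n ≥ 32.5953
Smallest integer n = 33

33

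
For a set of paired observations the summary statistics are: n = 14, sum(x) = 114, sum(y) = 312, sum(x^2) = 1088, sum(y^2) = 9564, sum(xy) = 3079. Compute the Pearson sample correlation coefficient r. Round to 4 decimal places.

Numerator: nΣxy − (Σx)(Σy) = 14·3079 − (114)(312) = 7538
Denominator: √[(nΣx²−(Σx)²)(nΣy²−(Σy)²)]
  nΣx²−(Σx)² = 14·1088 − 12996 = 2236;  nΣy²−(Σy)² = 14·9564 − 97344 = 36552
  √(2236·36552) = √81730272 = 9040.4796
r = 7538 / 9040.4796 = 0.8338

0.8338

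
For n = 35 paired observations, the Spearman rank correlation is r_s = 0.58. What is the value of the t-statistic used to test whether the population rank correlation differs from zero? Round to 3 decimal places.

t = r_s·√(n−2) / √(1−r_s²) with r_s = 0.58, n = 35
  = 0.58·√33 / √(1 − 0.3364)
  = 0.58·5.744563 / 0.814616
  = 3.331847 / 0.814616 = 4.090

4.090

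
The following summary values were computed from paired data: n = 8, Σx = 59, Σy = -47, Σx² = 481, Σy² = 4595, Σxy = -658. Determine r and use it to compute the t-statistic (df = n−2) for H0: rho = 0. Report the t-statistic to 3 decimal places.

-2.398

Numerator: nΣxy − (Σx)(Σy) = 8·(-658) − (59)(-47) = -2491
Denominator: √[(nΣx²−(Σx)²)(nΣy²−(Σy)²)]
  nΣx²−(Σx)² = 8·481 − 3481 = 367;  nΣy²−(Σy)² = 8·4595 − 2209 = 34551
  √(367·34551) = √12680217 = 3560.9292
r = -2491 / 3560.9292 = -0.6995
t = r·√(n−2)/√(1−r²) = -0.6995·√6 / √(1−0.489300) = -1.713418 / 0.714633 = -2.398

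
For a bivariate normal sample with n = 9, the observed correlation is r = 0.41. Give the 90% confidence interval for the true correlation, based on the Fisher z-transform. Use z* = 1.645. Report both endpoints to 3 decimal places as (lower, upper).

z_r = atanh(0.41) = 0.435611;  SE = 1/√(n−3) = 1/√6 = 0.408248
z-limits: 0.435611 ± 1.645·0.408248 = 0.435611 ± 0.671568 = [-0.235957, 1.107179]
ρ-limits: (tanh -0.235957, tanh 1.107179) = (-0.232, 0.803)

(-0.232, 0.803)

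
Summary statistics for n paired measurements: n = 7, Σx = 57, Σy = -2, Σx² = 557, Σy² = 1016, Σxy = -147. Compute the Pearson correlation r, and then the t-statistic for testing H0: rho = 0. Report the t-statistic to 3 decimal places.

-1.052

Numerator: nΣxy − (Σx)(Σy) = 7·(-147) − (57)(-2) = -915
Denominator: √[(nΣx²−(Σx)²)(nΣy²−(Σy)²)]
  nΣx²−(Σx)² = 7·557 − 3249 = 650;  nΣy²−(Σy)² = 7·1016 − 4 = 7108
  √(650·7108) = √4620200 = 2149.4650
r = -915 / 2149.4650 = -0.4257
t = r·√(n−2)/√(1−r²) = -0.4257·√5 / √(1−0.181220) = -0.951894 / 0.904865 = -1.052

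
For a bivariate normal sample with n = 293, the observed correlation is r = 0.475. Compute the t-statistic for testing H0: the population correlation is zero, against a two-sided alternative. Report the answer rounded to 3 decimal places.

1 − r² = 1 − 0.225625 = 0.774375;  √(1−r²) = 0.879986
√(n−2) = √291 = 17.058722
t = r·√(n−2)/√(1−r²) = 0.475 · 17.058722 / 0.879986 = 9.208

9.208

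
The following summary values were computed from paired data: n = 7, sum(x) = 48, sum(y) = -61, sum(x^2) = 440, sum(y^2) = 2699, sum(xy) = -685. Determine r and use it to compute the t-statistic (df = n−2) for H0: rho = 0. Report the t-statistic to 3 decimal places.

S_xy = nΣxy − ΣxΣy = 7·(-685) − 48·(-61) = -4795 − (-2928) = -1867
S_xx = nΣx² − (Σx)² = 7·440 − 48² = 3080 − 2304 = 776
S_yy = nΣy² − (Σy)² = 7·2699 − (-61)² = 18893 − 3721 = 15172
r = S_xy / √(S_xx·S_yy) = -1867 / √(776·15172) = -1867 / √11773472 = -1867 / 3431.2493 = -0.5441
t = r·√(n−2)/√(1−r²) = -0.5441·√5 / √(1−0.296045) = -1.216645 / 0.839020 = -1.450

-1.450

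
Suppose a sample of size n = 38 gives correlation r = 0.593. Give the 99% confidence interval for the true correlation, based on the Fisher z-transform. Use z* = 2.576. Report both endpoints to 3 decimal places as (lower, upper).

z_r = atanh(0.593) = 0.682281;  SE = 1/√(n−3) = 1/√35 = 0.169031
z-limits: 0.682281 ± 2.576·0.169031 = 0.682281 ± 0.435424 = [0.246857, 1.117705]
ρ-limits: (tanh 0.246857, tanh 1.117705) = (0.242, 0.807)

(0.242, 0.807)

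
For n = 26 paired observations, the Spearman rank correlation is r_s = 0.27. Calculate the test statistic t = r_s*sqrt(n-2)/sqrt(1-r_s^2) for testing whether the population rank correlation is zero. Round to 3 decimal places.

1.374

1 − r_s² = 1 − 0.0729 = 0.9271;  √(1−r_s²) = 0.962860
√(n−2) = √24 = 4.898979
t = r_s·√(n−2)/√(1−r_s²) = 0.27 · 4.898979 / 0.962860 = 1.374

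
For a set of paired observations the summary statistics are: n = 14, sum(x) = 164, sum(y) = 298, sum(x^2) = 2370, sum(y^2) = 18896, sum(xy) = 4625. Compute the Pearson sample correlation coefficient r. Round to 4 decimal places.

0.4778

S_xy = nΣxy − ΣxΣy = 14·4625 − 164·298 = 64750 − 48872 = 15878
S_xx = nΣx² − (Σx)² = 14·2370 − 164² = 33180 − 26896 = 6284
S_yy = nΣy² − (Σy)² = 14·18896 − 298² = 264544 − 88804 = 175740
r = S_xy / √(S_xx·S_yy) = 15878 / √(6284·175740) = 15878 / √1104350160 = 15878 / 33231.7643 = 0.4778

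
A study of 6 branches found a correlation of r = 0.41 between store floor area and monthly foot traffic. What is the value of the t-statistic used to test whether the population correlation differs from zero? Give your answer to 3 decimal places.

1 − r² = 1 − 0.1681 = 0.8319;  √(1−r²) = 0.912086
√(n−2) = √4 = 2.000000
t = r·√(n−2)/√(1−r²) = 0.41 · 2.000000 / 0.912086 = 0.899

0.899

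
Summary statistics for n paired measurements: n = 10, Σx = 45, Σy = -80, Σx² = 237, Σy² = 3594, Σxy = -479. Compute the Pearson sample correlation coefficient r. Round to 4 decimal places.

-0.3728

Numerator: nΣxy − (Σx)(Σy) = 10·(-479) − (45)(-80) = -1190
Denominator: √[(nΣx²−(Σx)²)(nΣy²−(Σy)²)]
  nΣx²−(Σx)² = 10·237 − 2025 = 345;  nΣy²−(Σy)² = 10·3594 − 6400 = 29540
  √(345·29540) = √10191300 = 3192.3816
r = -1190 / 3192.3816 = -0.3728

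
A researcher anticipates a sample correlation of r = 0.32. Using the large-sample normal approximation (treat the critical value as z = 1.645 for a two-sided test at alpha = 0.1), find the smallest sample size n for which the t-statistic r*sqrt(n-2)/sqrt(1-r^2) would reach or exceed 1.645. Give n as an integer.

26

Need r·√(n−2)/√(1−r²) ≥ 1.645
√(n−2) ≥ 1.645·√(1−0.1024) / 0.32 = 1.645·0.947418 / 0.32 = 4.8703
n−2 ≥ 23.7198  ⇒  n ≥ 25.7198
Smallest integer n = 26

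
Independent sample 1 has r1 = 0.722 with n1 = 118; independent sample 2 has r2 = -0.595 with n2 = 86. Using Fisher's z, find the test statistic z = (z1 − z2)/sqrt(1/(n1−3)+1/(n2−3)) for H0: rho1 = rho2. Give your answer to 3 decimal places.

Fisher z-transforms: z1 = atanh(0.722) = 0.911810, z2 = atanh(-0.595) = -0.685371; difference d = 1.597181
Var(d) = 1/115 + 1/83 = 0.0086957 + 0.0120482 = 0.0207439
z = d/√Var(d) = 1.597181 / √0.0207439 = 1.597181 / 0.144027 = 11.089

11.089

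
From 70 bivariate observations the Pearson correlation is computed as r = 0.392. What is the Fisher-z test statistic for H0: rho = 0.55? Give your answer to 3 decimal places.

-1.672

Fisher z: atanh(0.392) = 0.414161, atanh(0.55) = 0.618381
z = (z_r − z_0)·√(n−3) = (0.414161 − 0.618381)·√67 = -0.204220 · 8.185353 = -1.672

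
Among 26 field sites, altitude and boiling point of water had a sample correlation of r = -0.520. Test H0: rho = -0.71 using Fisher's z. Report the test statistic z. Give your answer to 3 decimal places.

1.491

Fisher z: atanh(-0.520) = -0.576340, atanh(-0.71) = -0.887184
z = (z_r − z_0)·√(n−3) = (-0.576340 − (-0.887184))·√23 = 0.310844 · 4.795832 = 1.491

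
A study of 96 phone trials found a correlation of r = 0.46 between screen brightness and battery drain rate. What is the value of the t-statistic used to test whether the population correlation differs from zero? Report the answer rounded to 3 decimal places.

1 − r² = 1 − 0.2116 = 0.7884;  √(1−r²) = 0.887919
√(n−2) = √94 = 9.695360
t = r·√(n−2)/√(1−r²) = 0.46 · 9.695360 / 0.887919 = 5.023

5.023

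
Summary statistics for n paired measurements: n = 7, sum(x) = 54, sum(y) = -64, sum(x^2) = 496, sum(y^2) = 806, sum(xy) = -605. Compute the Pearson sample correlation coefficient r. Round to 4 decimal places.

Numerator: nΣxy − (Σx)(Σy) = 7·(-605) − (54)(-64) = -779
Denominator: √[(nΣx²−(Σx)²)(nΣy²−(Σy)²)]
  nΣx²−(Σx)² = 7·496 − 2916 = 556;  nΣy²−(Σy)² = 7·806 − 4096 = 1546
  √(556·1546) = √859576 = 927.1332
r = -779 / 927.1332 = -0.8402

-0.8402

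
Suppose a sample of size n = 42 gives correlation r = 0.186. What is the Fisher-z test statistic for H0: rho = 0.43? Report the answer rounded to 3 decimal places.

z_r = atanh(0.186) = 0.188191,  z_0 = atanh(0.43) = 0.459897
SE = 1/√(n−3) = 1/√39 = 0.160128
z = (z_r − z_0)/SE = (0.188191 − 0.459897) / 0.160128 = -0.271706 / 0.160128 = -1.697

-1.697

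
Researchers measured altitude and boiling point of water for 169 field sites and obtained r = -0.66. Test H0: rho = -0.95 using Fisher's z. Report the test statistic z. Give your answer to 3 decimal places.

13.386

z_r = atanh(-0.66) = -0.792814,  z_0 = atanh(-0.95) = -1.831781
SE = 1/√(n−3) = 1/√166 = 0.077615
z = (z_r − z_0)/SE = (-0.792814 − (-1.831781)) / 0.077615 = 1.038967 / 0.077615 = 13.386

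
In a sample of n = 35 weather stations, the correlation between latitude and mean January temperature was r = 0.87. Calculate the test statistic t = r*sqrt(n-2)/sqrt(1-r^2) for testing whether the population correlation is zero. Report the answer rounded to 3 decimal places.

1 − r² = 1 − 0.7569 = 0.2431;  √(1−r²) = 0.493052
√(n−2) = √33 = 5.744563
t = r·√(n−2)/√(1−r²) = 0.87 · 5.744563 / 0.493052 = 10.136

10.136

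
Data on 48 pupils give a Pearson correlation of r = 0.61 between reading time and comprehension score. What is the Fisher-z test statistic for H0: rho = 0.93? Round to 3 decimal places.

-6.369

z_r = atanh(0.61) = 0.708921,  z_0 = atanh(0.93) = 1.658390
SE = 1/√(n−3) = 1/√45 = 0.149071
z = (z_r − z_0)/SE = (0.708921 − 1.658390) / 0.149071 = -0.949469 / 0.149071 = -6.369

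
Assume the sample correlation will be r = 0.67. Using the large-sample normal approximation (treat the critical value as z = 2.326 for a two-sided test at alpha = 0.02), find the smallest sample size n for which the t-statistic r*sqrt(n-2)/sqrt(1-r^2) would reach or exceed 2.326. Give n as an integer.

9

Need r·√(n−2)/√(1−r²) ≥ 2.326
√(n−2) ≥ 2.326·√(1−0.4489) / 0.67 = 2.326·0.742361 / 0.67 = 2.5772
n−2 ≥ 6.6420  ⇒  n ≥ 8.6420
Smallest integer n = 9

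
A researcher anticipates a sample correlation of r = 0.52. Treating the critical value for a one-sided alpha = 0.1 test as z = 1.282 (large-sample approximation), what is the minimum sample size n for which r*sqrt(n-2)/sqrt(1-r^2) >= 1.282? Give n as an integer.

7

r√(n−2)/√(1−r²) ≥ 1.282  ⇔  n−2 ≥ (1.282)²·(1−r²)/r²
(1−r²)/r² = (1−0.2704)/0.2704 = 2.6982
n ≥ 2 + 1.643524·2.6982 = 2 + 4.4346 = 6.4346
⌈6.4346⌉ = 7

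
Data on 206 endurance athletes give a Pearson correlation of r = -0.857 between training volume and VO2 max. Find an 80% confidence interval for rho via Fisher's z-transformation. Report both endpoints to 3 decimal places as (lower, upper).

Fisher z: z_r = atanh(r) = ½·ln((1+(-0.857))/(1−(-0.857))) = -1.281936
SE(z) = 1/√(n−3) = 1/√203 = 0.070186
80% ⇒ z* = 1.282; margin = 1.282·0.070186 = 0.089978
CI on z-scale: (-1.371914, -1.191958)
Back-transform: tanh(-1.371914) = -0.879128, tanh(-1.191958) = -0.831185

(-0.879, -0.831)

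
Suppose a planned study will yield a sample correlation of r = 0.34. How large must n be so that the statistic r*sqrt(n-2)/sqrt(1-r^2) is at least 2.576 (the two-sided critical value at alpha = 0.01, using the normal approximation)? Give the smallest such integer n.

53

Need r·√(n−2)/√(1−r²) ≥ 2.576
√(n−2) ≥ 2.576·√(1−0.1156) / 0.34 = 2.576·0.940425 / 0.34 = 7.1251
n−2 ≥ 50.7671  ⇒  n ≥ 52.7671
Smallest integer n = 53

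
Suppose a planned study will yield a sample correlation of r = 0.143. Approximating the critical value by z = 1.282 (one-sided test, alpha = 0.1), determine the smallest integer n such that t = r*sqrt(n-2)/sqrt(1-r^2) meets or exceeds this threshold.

Need r·√(n−2)/√(1−r²) ≥ 1.282
√(n−2) ≥ 1.282·√(1−0.020449) / 0.143 = 1.282·0.989723 / 0.143 = 8.8729
n−2 ≥ 78.7284  ⇒  n ≥ 80.7284
Smallest integer n = 81

81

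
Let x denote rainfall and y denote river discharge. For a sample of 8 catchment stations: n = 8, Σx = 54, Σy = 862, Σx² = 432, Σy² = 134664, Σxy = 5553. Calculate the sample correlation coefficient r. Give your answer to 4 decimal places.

S_xy = nΣxy − ΣxΣy = 8·5553 − 54·862 = 44424 − 46548 = -2124
S_xx = nΣx² − (Σx)² = 8·432 − 54² = 3456 − 2916 = 540
S_yy = nΣy² − (Σy)² = 8·134664 − 862² = 1077312 − 743044 = 334268
r = S_xy / √(S_xx·S_yy) = -2124 / √(540·334268) = -2124 / √180504720 = -2124 / 13435.2045 = -0.1581

-0.1581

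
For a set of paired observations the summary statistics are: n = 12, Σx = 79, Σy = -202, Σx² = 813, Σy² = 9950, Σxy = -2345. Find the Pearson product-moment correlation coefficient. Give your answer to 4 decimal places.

-0.7329

Numerator: nΣxy − (Σx)(Σy) = 12·(-2345) − (79)(-202) = -12182
Denominator: √[(nΣx²−(Σx)²)(nΣy²−(Σy)²)]
  nΣx²−(Σx)² = 12·813 − 6241 = 3515;  nΣy²−(Σy)² = 12·9950 − 40804 = 78596
  √(3515·78596) = √276264940 = 16621.2196
r = -12182 / 16621.2196 = -0.7329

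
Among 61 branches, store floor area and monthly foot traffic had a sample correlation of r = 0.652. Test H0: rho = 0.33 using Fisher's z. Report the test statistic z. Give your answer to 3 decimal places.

3.320

z_r = atanh(0.652) = 0.778770,  z_0 = atanh(0.33) = 0.342828
SE = 1/√(n−3) = 1/√58 = 0.131306
z = (z_r − z_0)/SE = (0.778770 − 0.342828) / 0.131306 = 0.435942 / 0.131306 = 3.320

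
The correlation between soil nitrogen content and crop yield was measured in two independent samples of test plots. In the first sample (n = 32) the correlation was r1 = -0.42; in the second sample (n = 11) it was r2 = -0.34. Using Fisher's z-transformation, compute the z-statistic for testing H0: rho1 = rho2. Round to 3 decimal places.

Fisher z-transforms: z1 = atanh(-0.42) = -0.447692, z2 = atanh(-0.34) = -0.354093; difference d = -0.093599
Var(d) = 1/29 + 1/8 = 0.0344828 + 0.1250000 = 0.1594828
z = d/√Var(d) = -0.093599 / √0.1594828 = -0.093599 / 0.399353 = -0.234

-0.234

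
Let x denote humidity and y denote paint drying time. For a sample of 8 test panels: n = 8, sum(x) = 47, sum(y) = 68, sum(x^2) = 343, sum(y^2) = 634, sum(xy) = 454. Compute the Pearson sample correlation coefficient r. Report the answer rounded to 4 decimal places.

S_xy = nΣxy − ΣxΣy = 8·454 − 47·68 = 3632 − 3196 = 436
S_xx = nΣx² − (Σx)² = 8·343 − 47² = 2744 − 2209 = 535
S_yy = nΣy² − (Σy)² = 8·634 − 68² = 5072 − 4624 = 448
r = S_xy / √(S_xx·S_yy) = 436 / √(535·448) = 436 / √239680 = 436 / 489.5712 = 0.8906

0.8906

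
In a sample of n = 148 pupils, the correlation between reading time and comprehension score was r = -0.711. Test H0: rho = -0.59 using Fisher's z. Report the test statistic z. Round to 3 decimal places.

-2.547

Fisher z: atanh(-0.711) = -0.889203, atanh(-0.59) = -0.677666
z = (z_r − z_0)·√(n−3) = (-0.889203 − (-0.677666))·√145 = -0.211537 · 12.041595 = -2.547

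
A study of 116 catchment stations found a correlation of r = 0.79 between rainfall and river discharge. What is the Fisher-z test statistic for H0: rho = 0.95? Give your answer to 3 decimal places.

-8.083

z_r = atanh(0.79) = 1.071432,  z_0 = atanh(0.95) = 1.831781
SE = 1/√(n−3) = 1/√113 = 0.094072
z = (z_r − z_0)/SE = (1.071432 − 1.831781) / 0.094072 = -0.760349 / 0.094072 = -8.083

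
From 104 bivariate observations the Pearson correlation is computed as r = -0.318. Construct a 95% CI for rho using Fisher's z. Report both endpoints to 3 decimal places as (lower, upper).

(-0.481, -0.134)

z_r = atanh(-0.318) = -0.329421;  SE = 1/√(n−3) = 1/√101 = 0.099504
z-limits: -0.329421 ± 1.960·0.099504 = -0.329421 ± 0.195028 = [-0.524449, -0.134393]
ρ-limits: (tanh -0.524449, tanh -0.134393) = (-0.481, -0.134)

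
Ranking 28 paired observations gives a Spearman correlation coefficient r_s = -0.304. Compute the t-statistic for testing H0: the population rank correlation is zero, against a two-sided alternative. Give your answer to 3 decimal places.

-1.627

1 − r_s² = 1 − 0.092416 = 0.907584;  √(1−r_s²) = 0.952672
√(n−2) = √26 = 5.099020
t = r_s·√(n−2)/√(1−r_s²) = -0.304 · 5.099020 / 0.952672 = -1.627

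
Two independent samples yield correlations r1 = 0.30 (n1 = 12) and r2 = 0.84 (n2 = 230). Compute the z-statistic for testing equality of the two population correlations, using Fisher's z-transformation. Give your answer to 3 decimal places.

-2.682

Fisher z-transforms: z1 = atanh(0.30) = 0.309520, z2 = atanh(0.84) = 1.221174; difference d = -0.911654
Var(d) = 1/9 + 1/227 = 0.1111111 + 0.0044053 = 0.1155164
z = d/√Var(d) = -0.911654 / √0.1155164 = -0.911654 / 0.339877 = -2.682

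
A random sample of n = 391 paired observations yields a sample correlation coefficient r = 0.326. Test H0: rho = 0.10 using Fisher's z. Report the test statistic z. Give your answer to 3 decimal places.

Fisher z: atanh(0.326) = 0.338346, atanh(0.10) = 0.100335
z = (z_r − z_0)·√(n−3) = (0.338346 − 0.100335)·√388 = 0.238011 · 19.697716 = 4.688

4.688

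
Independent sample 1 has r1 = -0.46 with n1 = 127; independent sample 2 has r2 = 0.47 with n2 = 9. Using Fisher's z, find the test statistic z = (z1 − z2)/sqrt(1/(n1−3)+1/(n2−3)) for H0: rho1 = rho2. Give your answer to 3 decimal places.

Fisher z-transforms: z1 = atanh(-0.46) = -0.497311, z2 = atanh(0.47) = 0.510070; difference d = -1.007381
Var(d) = 1/124 + 1/6 = 0.0080645 + 0.1666667 = 0.1747312
z = d/√Var(d) = -1.007381 / √0.1747312 = -1.007381 / 0.418009 = -2.410

-2.410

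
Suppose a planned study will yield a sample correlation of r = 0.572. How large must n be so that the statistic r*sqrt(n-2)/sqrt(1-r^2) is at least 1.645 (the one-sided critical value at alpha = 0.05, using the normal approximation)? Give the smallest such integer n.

8

Need r·√(n−2)/√(1−r²) ≥ 1.645
√(n−2) ≥ 1.645·√(1−0.327184) / 0.572 = 1.645·0.820254 / 0.572 = 2.3589
n−2 ≥ 5.5644  ⇒  n ≥ 7.5644
Smallest integer n = 8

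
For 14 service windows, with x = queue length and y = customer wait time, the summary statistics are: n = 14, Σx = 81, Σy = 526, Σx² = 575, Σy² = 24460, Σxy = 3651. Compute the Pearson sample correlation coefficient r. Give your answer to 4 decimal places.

0.8598

Numerator: nΣxy − (Σx)(Σy) = 14·3651 − (81)(526) = 8508
Denominator: √[(nΣx²−(Σx)²)(nΣy²−(Σy)²)]
  nΣx²−(Σx)² = 14·575 − 6561 = 1489;  nΣy²−(Σy)² = 14·24460 − 276676 = 65764
  √(1489·65764) = √97922596 = 9895.5847
r = 8508 / 9895.5847 = 0.8598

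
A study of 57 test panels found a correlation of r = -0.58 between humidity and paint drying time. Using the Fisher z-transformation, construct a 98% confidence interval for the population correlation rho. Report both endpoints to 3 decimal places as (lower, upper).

(-0.753, -0.333)

Fisher z: z_r = atanh(r) = ½·ln((1+(-0.58))/(1−(-0.58))) = -0.662463
SE(z) = 1/√(n−3) = 1/√54 = 0.136083
98% ⇒ z* = 2.326; margin = 2.326·0.136083 = 0.316529
CI on z-scale: (-0.978992, -0.345934)
Back-transform: tanh(-0.978992) = -0.752629, tanh(-0.345934) = -0.332765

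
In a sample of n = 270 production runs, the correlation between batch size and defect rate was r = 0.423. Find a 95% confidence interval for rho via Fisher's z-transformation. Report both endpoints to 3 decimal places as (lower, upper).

Fisher z: z_r = atanh(r) = ½·ln((1+0.423)/(1−0.423)) = 0.451340
SE(z) = 1/√(n−3) = 1/√267 = 0.061199
95% ⇒ z* = 1.960; margin = 1.960·0.061199 = 0.119950
CI on z-scale: (0.331390, 0.571290)
Back-transform: tanh(0.331390) = 0.319769, tanh(0.571290) = 0.516306

(0.320, 0.516)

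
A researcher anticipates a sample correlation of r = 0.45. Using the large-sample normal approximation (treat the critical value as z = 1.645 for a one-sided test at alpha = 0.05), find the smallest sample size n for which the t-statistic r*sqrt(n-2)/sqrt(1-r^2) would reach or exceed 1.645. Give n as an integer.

13

r√(n−2)/√(1−r²) ≥ 1.645  ⇔  n−2 ≥ (1.645)²·(1−r²)/r²
(1−r²)/r² = (1−0.2025)/0.2025 = 3.9383
n ≥ 2 + 2.706025·3.9383 = 2 + 10.6571 = 12.6571
⌈12.6571⌉ = 13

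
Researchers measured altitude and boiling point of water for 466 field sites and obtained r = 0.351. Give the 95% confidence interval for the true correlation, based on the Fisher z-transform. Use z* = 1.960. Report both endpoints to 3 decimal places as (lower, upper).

(0.269, 0.428)

z_r = atanh(0.351) = 0.366584;  SE = 1/√(n−3) = 1/√463 = 0.046474
z-limits: 0.366584 ± 1.960·0.046474 = 0.366584 ± 0.091089 = [0.275495, 0.457673]
ρ-limits: (tanh 0.275495, tanh 0.457673) = (0.269, 0.428)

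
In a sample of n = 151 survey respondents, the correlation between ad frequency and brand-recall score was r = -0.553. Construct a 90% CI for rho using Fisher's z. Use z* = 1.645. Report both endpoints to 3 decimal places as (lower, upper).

(-0.640, -0.452)

z_r = atanh(-0.553) = -0.622693;  SE = 1/√(n−3) = 1/√148 = 0.082199
z-limits: -0.622693 ± 1.645·0.082199 = -0.622693 ± 0.135217 = [-0.757910, -0.487476]
ρ-limits: (tanh -0.757910, tanh -0.487476) = (-0.640, -0.452)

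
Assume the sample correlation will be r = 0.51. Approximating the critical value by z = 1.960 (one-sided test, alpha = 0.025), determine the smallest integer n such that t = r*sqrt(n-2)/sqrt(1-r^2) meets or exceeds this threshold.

Need r·√(n−2)/√(1−r²) ≥ 1.960
√(n−2) ≥ 1.960·√(1−0.2601) / 0.51 = 1.960·0.860174 / 0.51 = 3.3058
n−2 ≥ 10.9283  ⇒  n ≥ 12.9283
Smallest integer n = 13

13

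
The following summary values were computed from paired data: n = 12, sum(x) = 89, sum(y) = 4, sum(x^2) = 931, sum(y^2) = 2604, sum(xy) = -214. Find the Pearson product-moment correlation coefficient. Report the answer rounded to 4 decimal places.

-0.2902

S_xy = nΣxy − ΣxΣy = 12·(-214) − 89·4 = -2568 − 356 = -2924
S_xx = nΣx² − (Σx)² = 12·931 − 89² = 11172 − 7921 = 3251
S_yy = nΣy² − (Σy)² = 12·2604 − 4² = 31248 − 16 = 31232
r = S_xy / √(S_xx·S_yy) = -2924 / √(3251·31232) = -2924 / √101535232 = -2924 / 10076.4692 = -0.2902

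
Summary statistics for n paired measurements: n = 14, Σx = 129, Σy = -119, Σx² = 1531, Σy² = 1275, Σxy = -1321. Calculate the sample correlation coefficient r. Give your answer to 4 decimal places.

-0.7475

Numerator: nΣxy − (Σx)(Σy) = 14·(-1321) − (129)(-119) = -3143
Denominator: √[(nΣx²−(Σx)²)(nΣy²−(Σy)²)]
  nΣx²−(Σx)² = 14·1531 − 16641 = 4793;  nΣy²−(Σy)² = 14·1275 − 14161 = 3689
  √(4793·3689) = √17681377 = 4204.9229
r = -3143 / 4204.9229 = -0.7475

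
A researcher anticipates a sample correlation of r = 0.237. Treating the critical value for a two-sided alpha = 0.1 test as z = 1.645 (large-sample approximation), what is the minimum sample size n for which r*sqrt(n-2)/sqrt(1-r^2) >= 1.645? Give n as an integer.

48

r√(n−2)/√(1−r²) ≥ 1.645  ⇔  n−2 ≥ (1.645)²·(1−r²)/r²
(1−r²)/r² = (1−0.056169)/0.056169 = 16.8034
n ≥ 2 + 2.706025·16.8034 = 2 + 45.4704 = 47.4704
⌈47.4704⌉ = 48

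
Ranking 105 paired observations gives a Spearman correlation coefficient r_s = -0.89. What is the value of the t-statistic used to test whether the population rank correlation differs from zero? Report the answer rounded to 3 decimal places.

1 − r_s² = 1 − 0.7921 = 0.2079;  √(1−r_s²) = 0.455961
√(n−2) = √103 = 10.148892
t = r_s·√(n−2)/√(1−r_s²) = -0.89 · 10.148892 / 0.455961 = -19.810

-19.810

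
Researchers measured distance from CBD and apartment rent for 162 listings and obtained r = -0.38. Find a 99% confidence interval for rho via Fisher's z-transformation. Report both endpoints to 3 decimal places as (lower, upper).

(-0.540, -0.193)

Fisher z: z_r = atanh(r) = ½·ln((1+(-0.38))/(1−(-0.38))) = -0.400060
SE(z) = 1/√(n−3) = 1/√159 = 0.079305
99% ⇒ z* = 2.576; margin = 2.576·0.079305 = 0.204290
CI on z-scale: (-0.604350, -0.195770)
Back-transform: tanh(-0.604350) = -0.540138, tanh(-0.195770) = -0.193307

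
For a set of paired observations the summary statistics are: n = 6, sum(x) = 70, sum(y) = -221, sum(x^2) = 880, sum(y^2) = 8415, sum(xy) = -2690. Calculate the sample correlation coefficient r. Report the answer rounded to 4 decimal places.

-0.8464

S_xy = nΣxy − ΣxΣy = 6·(-2690) − 70·(-221) = -16140 − (-15470) = -670
S_xx = nΣx² − (Σx)² = 6·880 − 70² = 5280 − 4900 = 380
S_yy = nΣy² − (Σy)² = 6·8415 − (-221)² = 50490 − 48841 = 1649
r = S_xy / √(S_xx·S_yy) = -670 / √(380·1649) = -670 / √626620 = -670 / 791.5933 = -0.8464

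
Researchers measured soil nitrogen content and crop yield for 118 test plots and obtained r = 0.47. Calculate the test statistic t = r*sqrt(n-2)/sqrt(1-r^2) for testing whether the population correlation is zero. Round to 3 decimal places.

5.735

1 − r² = 1 − 0.2209 = 0.7791;  √(1−r²) = 0.882666
√(n−2) = √116 = 10.770330
t = r·√(n−2)/√(1−r²) = 0.47 · 10.770330 / 0.882666 = 5.735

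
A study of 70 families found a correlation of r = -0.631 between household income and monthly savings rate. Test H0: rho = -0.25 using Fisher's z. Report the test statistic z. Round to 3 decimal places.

Fisher z: atanh(-0.631) = -0.743076, atanh(-0.25) = -0.255413
z = (z_r − z_0)·√(n−3) = (-0.743076 − (-0.255413))·√67 = -0.487663 · 8.185353 = -3.992

-3.992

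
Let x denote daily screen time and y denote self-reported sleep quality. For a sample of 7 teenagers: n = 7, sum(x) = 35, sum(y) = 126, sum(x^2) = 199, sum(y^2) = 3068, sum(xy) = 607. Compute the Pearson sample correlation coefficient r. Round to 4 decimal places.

-0.1660

S_xy = nΣxy − ΣxΣy = 7·607 − 35·126 = 4249 − 4410 = -161
S_xx = nΣx² − (Σx)² = 7·199 − 35² = 1393 − 1225 = 168
S_yy = nΣy² − (Σy)² = 7·3068 − 126² = 21476 − 15876 = 5600
r = S_xy / √(S_xx·S_yy) = -161 / √(168·5600) = -161 / √940800 = -161 / 969.9485 = -0.1660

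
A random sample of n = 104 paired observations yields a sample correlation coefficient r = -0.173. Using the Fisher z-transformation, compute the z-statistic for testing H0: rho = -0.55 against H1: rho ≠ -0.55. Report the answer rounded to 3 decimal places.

4.458

Fisher z: atanh(-0.173) = -0.174758, atanh(-0.55) = -0.618381
z = (z_r − z_0)·√(n−3) = (-0.174758 − (-0.618381))·√101 = 0.443623 · 10.049876 = 4.458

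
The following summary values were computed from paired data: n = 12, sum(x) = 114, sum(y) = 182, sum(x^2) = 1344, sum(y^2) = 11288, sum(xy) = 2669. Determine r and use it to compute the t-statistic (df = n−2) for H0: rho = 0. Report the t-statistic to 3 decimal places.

2.566

S_xy = nΣxy − ΣxΣy = 12·2669 − 114·182 = 32028 − 20748 = 11280
S_xx = nΣx² − (Σx)² = 12·1344 − 114² = 16128 − 12996 = 3132
S_yy = nΣy² − (Σy)² = 12·11288 − 182² = 135456 − 33124 = 102332
r = S_xy / √(S_xx·S_yy) = 11280 / √(3132·102332) = 11280 / √320503824 = 11280 / 17902.6206 = 0.6301
t = r·√(n−2)/√(1−r²) = 0.6301·√10 / √(1−0.397026) = 1.992551 / 0.776514 = 2.566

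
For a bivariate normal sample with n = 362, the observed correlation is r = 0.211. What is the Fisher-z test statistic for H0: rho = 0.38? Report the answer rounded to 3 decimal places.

Fisher z: atanh(0.211) = 0.214218, atanh(0.38) = 0.400060
z = (z_r − z_0)·√(n−3) = (0.214218 − 0.400060)·√359 = -0.185842 · 18.947295 = -3.521

-3.521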